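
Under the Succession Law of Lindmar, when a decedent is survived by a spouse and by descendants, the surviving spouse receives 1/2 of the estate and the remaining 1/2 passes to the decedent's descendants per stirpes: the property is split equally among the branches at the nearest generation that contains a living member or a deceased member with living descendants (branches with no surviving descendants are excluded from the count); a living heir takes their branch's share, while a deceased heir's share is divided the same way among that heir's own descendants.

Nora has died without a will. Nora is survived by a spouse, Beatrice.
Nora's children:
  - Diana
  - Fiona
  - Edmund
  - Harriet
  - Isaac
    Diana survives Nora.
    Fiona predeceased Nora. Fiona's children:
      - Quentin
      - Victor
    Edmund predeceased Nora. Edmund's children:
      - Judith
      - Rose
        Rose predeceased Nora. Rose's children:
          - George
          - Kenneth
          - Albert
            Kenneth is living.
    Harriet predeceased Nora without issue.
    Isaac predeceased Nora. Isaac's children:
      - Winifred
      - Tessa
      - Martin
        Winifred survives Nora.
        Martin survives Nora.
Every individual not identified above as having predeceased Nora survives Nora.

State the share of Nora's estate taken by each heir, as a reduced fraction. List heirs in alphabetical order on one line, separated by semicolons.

Beatrice, as surviving spouse, takes 1/2.
The remaining 1/2 passes to Nora's descendants per stirpes.
Harriet left no surviving issue, so that branch lapses and is disregarded.
The 1/2 is divided into 4 equal shares of 1/8 among Diana, Fiona, Edmund, Isaac.
Diana is living and takes 1/8.
Fiona predeceased; the 1/8 allotted to Fiona's branch passes to Fiona's issue by representation.
The 1/8 is divided into 2 equal shares of 1/16 among Quentin, Victor.
Quentin is living and takes 1/16.
Victor is living and takes 1/16.
Edmund predeceased; the 1/8 allotted to Edmund's branch passes to Edmund's issue by representation.
The 1/8 is divided into 2 equal shares of 1/16 among Judith, Rose.
Judith is living and takes 1/16.
Rose predeceased; the 1/16 allotted to Rose's branch passes to Rose's issue by representation.
The 1/16 is divided into 3 equal shares of 1/48 among George, Kenneth, Albert.
George is living and takes 1/48.
Kenneth is living and takes 1/48.
Albert is living and takes 1/48.
Isaac predeceased; the 1/8 allotted to Isaac's branch passes to Isaac's issue by representation.
The 1/8 is divided into 3 equal shares of 1/24 among Winifred, Tessa, Martin.
Winifred is living and takes 1/24.
Tessa is living and takes 1/24.
Martin is living and takes 1/24.

Albert 1/48; Beatrice 1/2; Diana 1/8; George 1/48; Judith 1/16; Kenneth 1/48; Martin 1/24; Quentin 1/16; Tessa 1/24; Victor 1/16; Winifred 1/24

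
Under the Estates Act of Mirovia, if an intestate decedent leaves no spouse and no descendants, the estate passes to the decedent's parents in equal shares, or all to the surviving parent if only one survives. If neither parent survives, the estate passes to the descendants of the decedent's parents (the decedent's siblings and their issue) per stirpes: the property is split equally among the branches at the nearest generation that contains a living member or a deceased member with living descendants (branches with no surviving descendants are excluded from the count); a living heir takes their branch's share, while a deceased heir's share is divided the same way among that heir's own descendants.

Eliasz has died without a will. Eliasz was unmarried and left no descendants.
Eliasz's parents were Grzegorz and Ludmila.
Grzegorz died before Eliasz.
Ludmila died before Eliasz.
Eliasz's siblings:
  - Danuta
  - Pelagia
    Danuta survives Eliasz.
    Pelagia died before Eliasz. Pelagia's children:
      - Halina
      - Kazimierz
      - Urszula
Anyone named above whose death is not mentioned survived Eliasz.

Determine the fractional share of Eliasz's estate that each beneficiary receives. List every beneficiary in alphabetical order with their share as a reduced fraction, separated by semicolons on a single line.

Neither parent survives and there are no descendants, so the estate passes to Eliasz's siblings and their issue per stirpes.
The estate is divided into 2 equal shares of 1/2 among Danuta, Pelagia.
Danuta is living and takes 1/2.
Pelagia predeceased; the 1/2 allotted to Pelagia's branch passes to Pelagia's issue by representation.
The 1/2 is divided into 3 equal shares of 1/6 among Halina, Kazimierz, Urszula.
Halina is living and takes 1/6.
Kazimierz is living and takes 1/6.
Urszula is living and takes 1/6.

Danuta 1/2; Halina 1/6; Kazimierz 1/6; Urszula 1/6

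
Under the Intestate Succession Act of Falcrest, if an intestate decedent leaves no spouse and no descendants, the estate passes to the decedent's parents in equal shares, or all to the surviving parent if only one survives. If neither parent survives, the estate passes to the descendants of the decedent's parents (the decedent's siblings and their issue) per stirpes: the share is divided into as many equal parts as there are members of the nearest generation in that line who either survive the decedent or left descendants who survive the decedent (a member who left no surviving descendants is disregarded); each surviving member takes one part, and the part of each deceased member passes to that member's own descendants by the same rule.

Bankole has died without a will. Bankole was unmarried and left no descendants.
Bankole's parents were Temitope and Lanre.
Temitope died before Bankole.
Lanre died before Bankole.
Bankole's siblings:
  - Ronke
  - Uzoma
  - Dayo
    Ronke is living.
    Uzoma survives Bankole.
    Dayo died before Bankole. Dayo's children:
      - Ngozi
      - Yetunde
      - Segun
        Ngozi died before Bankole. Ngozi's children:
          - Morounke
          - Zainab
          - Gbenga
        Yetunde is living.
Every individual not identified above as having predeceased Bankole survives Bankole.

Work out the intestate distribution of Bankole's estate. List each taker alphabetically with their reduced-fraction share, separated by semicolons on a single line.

Neither parent survives and there are no descendants, so the estate passes to Bankole's siblings and their issue per stirpes.
The estate is divided into 3 equal shares of 1/3 among Ronke, Uzoma, Dayo.
Ronke is living and takes 1/3.
Uzoma is living and takes 1/3.
Dayo predeceased; the 1/3 allotted to Dayo's branch passes to Dayo's issue by representation.
The 1/3 is divided into 3 equal shares of 1/9 among Ngozi, Yetunde, Segun.
Ngozi predeceased; the 1/9 allotted to Ngozi's branch passes to Ngozi's issue by representation.
The 1/9 is divided into 3 equal shares of 1/27 among Morounke, Zainab, Gbenga.
Morounke is living and takes 1/27.
Zainab is living and takes 1/27.
Gbenga is living and takes 1/27.
Yetunde is living and takes 1/9.
Segun is living and takes 1/9.

Gbenga 1/27; Morounke 1/27; Ronke 1/3; Segun 1/9; Uzoma 1/3; Yetunde 1/9; Zainab 1/27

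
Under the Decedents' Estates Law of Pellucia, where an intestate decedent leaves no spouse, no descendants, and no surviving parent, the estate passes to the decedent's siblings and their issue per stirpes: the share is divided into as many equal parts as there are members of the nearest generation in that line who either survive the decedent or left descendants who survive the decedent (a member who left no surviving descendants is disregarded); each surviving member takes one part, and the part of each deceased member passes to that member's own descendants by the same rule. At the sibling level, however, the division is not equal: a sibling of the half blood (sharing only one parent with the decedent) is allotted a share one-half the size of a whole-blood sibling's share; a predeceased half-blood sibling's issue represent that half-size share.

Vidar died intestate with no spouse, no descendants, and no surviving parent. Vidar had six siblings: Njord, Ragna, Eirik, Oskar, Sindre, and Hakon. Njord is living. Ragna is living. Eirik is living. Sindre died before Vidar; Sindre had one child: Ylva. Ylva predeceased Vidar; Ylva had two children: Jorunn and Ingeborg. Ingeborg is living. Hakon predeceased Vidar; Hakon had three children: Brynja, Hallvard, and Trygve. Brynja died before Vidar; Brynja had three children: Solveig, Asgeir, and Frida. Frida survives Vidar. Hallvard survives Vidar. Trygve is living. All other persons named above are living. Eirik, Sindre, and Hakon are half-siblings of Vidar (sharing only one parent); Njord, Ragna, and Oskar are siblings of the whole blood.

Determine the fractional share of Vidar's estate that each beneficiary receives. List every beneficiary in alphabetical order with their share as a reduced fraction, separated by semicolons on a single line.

No spouse, descendants, or parent survives, so the estate passes to Vidar's siblings per stirpes.
Half-blood siblings count for one-half the weight of whole-blood siblings at the initial division.
Dividing 1 in proportion to weights (total weight 9/2): Njord (weight 1) → 2/9; Ragna (weight 1) → 2/9; Eirik (weight 1/2) → 1/9; Oskar (weight 1) → 2/9; Sindre (weight 1/2) → 1/9; Hakon (weight 1/2) → 1/9.
Njord is living and takes 2/9.
Ragna is living and takes 2/9.
Eirik is living and takes 1/9.
Oskar is living and takes 2/9.
Sindre predeceased; the 1/9 allotted to Sindre's branch passes to Sindre's issue by representation.
Ylva's line is the sole branch at this level, so the full 1/9 passes to Ylva's issue by representation.
The 1/9 is divided into 2 equal shares of 1/18 among Jorunn, Ingeborg.
Jorunn is living and takes 1/18.
Ingeborg is living and takes 1/18.
Hakon predeceased; the 1/9 allotted to Hakon's branch passes to Hakon's issue by representation.
The 1/9 is divided into 3 equal shares of 1/27 among Brynja, Hallvard, Trygve.
Brynja predeceased; the 1/27 allotted to Brynja's branch passes to Brynja's issue by representation.
The 1/27 is divided into 3 equal shares of 1/81 among Solveig, Asgeir, Frida.
Solveig is living and takes 1/81.
Asgeir is living and takes 1/81.
Frida is living and takes 1/81.
Hallvard is living and takes 1/27.
Trygve is living and takes 1/27.

Asgeir 1/81; Eirik 1/9; Frida 1/81; Hallvard 1/27; Ingeborg 1/18; Jorunn 1/18; Njord 2/9; Oskar 2/9; Ragna 2/9; Solveig 1/81; Trygve 1/27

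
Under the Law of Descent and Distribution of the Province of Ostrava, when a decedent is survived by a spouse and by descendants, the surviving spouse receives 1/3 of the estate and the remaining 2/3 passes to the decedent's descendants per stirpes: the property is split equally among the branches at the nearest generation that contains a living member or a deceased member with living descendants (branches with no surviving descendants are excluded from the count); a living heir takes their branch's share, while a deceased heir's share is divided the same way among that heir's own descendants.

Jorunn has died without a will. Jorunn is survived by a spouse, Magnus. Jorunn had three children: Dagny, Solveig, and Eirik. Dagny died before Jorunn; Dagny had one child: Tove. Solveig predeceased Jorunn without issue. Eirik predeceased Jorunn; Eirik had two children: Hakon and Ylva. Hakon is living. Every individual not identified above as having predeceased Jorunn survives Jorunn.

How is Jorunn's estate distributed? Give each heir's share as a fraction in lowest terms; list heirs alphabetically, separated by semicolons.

Magnus, as surviving spouse, takes 1/3.
The remaining 2/3 passes to Jorunn's descendants per stirpes.
Solveig left no surviving issue, so that branch lapses and is disregarded.
The 2/3 is divided into 2 equal shares of 1/3 among Dagny, Eirik.
Dagny predeceased; the 1/3 allotted to Dagny's branch passes to Dagny's issue by representation.
Tove is the sole taker at this level and receives the full 1/3.
Eirik predeceased; the 1/3 allotted to Eirik's branch passes to Eirik's issue by representation.
The 1/3 is divided into 2 equal shares of 1/6 among Hakon, Ylva.
Hakon is living and takes 1/6.
Ylva is living and takes 1/6.

Hakon 1/6; Magnus 1/3; Tove 1/3; Ylva 1/6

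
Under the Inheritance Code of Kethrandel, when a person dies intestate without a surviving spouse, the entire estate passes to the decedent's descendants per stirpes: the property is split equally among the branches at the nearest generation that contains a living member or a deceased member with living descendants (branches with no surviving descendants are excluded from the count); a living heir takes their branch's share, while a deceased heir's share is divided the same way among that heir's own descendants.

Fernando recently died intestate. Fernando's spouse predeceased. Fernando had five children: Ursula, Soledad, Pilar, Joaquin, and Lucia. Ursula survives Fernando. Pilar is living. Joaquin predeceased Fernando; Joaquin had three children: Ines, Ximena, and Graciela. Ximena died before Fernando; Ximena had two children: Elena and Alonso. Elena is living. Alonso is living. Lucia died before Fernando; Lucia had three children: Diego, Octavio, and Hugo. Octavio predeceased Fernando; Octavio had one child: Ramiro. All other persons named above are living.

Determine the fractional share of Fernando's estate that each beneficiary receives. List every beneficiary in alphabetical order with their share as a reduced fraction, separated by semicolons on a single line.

There is no surviving spouse, so the entire estate passes to Fernando's descendants per stirpes.
The estate is divided into 5 equal shares of 1/5 among Ursula, Soledad, Pilar, Joaquin, Lucia.
Ursula is living and takes 1/5.
Soledad is living and takes 1/5.
Pilar is living and takes 1/5.
Joaquin predeceased; the 1/5 allotted to Joaquin's branch passes to Joaquin's issue by representation.
The 1/5 is divided into 3 equal shares of 1/15 among Ines, Ximena, Graciela.
Ines is living and takes 1/15.
Ximena predeceased; the 1/15 allotted to Ximena's branch passes to Ximena's issue by representation.
The 1/15 is divided into 2 equal shares of 1/30 among Elena, Alonso.
Elena is living and takes 1/30.
Alonso is living and takes 1/30.
Graciela is living and takes 1/15.
Lucia predeceased; the 1/5 allotted to Lucia's branch passes to Lucia's issue by representation.
The 1/5 is divided into 3 equal shares of 1/15 among Diego, Octavio, Hugo.
Diego is living and takes 1/15.
Octavio predeceased; the 1/15 allotted to Octavio's branch passes to Octavio's issue by representation.
Ramiro is the sole taker at this level and receives the full 1/15.
Hugo is living and takes 1/15.

Alonso 1/30; Diego 1/15; Elena 1/30; Graciela 1/15; Hugo 1/15; Ines 1/15; Pilar 1/5; Ramiro 1/15; Soledad 1/5; Ursula 1/5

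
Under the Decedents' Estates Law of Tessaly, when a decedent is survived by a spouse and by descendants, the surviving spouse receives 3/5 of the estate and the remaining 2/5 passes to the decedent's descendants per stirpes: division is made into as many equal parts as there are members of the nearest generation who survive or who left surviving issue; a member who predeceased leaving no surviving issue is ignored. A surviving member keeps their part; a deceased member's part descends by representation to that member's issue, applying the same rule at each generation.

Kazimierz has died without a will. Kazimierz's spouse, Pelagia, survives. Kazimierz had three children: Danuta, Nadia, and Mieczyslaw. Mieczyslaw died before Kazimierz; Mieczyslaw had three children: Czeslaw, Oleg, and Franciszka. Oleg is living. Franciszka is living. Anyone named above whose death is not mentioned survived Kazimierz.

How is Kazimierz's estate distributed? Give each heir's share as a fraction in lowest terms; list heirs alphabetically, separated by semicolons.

Czeslaw 2/45; Danuta 2/15; Franciszka 2/45; Nadia 2/15; Oleg 2/45; Pelagia 3/5

Pelagia, as surviving spouse, takes 3/5.
The remaining 2/5 passes to Kazimierz's descendants per stirpes.
The 2/5 is divided into 3 equal shares of 2/15 among Danuta, Nadia, Mieczyslaw.
Danuta is living and takes 2/15.
Nadia is living and takes 2/15.
Mieczyslaw predeceased; the 2/15 allotted to Mieczyslaw's branch passes to Mieczyslaw's issue by representation.
The 2/15 is divided into 3 equal shares of 2/45 among Czeslaw, Oleg, Franciszka.
Czeslaw is living and takes 2/45.
Oleg is living and takes 2/45.
Franciszka is living and takes 2/45.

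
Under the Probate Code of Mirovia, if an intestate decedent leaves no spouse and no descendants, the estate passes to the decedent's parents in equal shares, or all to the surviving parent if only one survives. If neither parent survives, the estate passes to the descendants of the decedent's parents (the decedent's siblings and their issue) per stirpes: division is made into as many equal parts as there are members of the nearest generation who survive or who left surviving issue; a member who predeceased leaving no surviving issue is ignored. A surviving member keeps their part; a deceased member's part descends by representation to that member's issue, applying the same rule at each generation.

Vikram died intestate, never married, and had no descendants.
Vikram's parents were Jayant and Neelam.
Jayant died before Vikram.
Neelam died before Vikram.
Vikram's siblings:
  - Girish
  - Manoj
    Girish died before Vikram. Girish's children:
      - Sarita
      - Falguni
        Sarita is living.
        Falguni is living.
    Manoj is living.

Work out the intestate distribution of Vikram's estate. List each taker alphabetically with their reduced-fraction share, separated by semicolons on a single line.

Neither parent survives and there are no descendants, so the estate passes to Vikram's siblings and their issue per stirpes.
The estate is divided into 2 equal shares of 1/2 among Girish, Manoj.
Girish predeceased; the 1/2 allotted to Girish's branch passes to Girish's issue by representation.
The 1/2 is divided into 2 equal shares of 1/4 among Sarita, Falguni.
Sarita is living and takes 1/4.
Falguni is living and takes 1/4.
Manoj is living and takes 1/2.

Falguni 1/4; Manoj 1/2; Sarita 1/4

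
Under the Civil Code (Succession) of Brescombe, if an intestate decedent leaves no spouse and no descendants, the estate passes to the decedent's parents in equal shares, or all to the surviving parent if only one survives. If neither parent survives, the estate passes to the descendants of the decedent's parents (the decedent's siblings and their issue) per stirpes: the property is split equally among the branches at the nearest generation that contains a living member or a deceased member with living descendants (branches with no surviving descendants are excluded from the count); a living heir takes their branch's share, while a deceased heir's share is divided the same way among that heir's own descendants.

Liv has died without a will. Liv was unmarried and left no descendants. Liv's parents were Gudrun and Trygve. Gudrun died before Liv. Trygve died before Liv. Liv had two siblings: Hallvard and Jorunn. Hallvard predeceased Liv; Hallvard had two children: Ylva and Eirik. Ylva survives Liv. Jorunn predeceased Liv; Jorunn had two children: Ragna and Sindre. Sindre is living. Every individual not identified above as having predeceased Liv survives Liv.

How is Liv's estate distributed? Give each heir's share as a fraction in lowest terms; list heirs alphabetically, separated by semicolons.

Eirik 1/4; Ragna 1/4; Sindre 1/4; Ylva 1/4

Neither parent survives and there are no descendants, so the estate passes to Liv's siblings and their issue per stirpes.
The estate is divided into 2 equal shares of 1/2 among Hallvard, Jorunn.
Hallvard predeceased; the 1/2 allotted to Hallvard's branch passes to Hallvard's issue by representation.
The 1/2 is divided into 2 equal shares of 1/4 among Ylva, Eirik.
Ylva is living and takes 1/4.
Eirik is living and takes 1/4.
Jorunn predeceased; the 1/2 allotted to Jorunn's branch passes to Jorunn's issue by representation.
The 1/2 is divided into 2 equal shares of 1/4 among Ragna, Sindre.
Ragna is living and takes 1/4.
Sindre is living and takes 1/4.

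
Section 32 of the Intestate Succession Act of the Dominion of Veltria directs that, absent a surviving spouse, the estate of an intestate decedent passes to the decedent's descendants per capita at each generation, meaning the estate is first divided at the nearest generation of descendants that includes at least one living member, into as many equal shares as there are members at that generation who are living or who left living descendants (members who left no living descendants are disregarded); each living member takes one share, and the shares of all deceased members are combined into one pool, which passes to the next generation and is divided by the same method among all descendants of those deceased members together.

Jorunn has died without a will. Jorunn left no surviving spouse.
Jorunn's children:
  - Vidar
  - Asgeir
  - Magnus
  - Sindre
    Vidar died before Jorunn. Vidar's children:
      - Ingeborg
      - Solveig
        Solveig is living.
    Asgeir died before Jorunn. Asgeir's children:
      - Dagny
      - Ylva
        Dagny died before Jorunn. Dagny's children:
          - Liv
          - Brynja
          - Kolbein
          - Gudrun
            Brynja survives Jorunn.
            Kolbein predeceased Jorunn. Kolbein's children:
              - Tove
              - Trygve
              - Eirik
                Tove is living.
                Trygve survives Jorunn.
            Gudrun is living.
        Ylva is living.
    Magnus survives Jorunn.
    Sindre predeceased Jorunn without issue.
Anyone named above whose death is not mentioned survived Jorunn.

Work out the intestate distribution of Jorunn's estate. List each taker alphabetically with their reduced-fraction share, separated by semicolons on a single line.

There is no surviving spouse, so the entire estate passes to Jorunn's descendants per capita at each generation.
At generation 1 (Vidar, Asgeir, Magnus) there are 3 shares of (1)/3 = 1/3 each.
Living: Magnus — each takes 1/3.
Deceased: Vidar and Asgeir. Their combined 2/3 is pooled and carried to generation 2.
At generation 2 (Ingeborg, Solveig, Dagny, Ylva) there are 4 shares of (2/3)/4 = 1/6 each.
Living: Ingeborg, Solveig, and Ylva — each takes 1/6.
Deceased: Dagny. That 1/6 share is carried to generation 3.
At generation 3 (Liv, Brynja, Kolbein, Gudrun) there are 4 shares of (1/6)/4 = 1/24 each.
Living: Liv, Brynja, and Gudrun — each takes 1/24.
Deceased: Kolbein. That 1/24 share is carried to generation 4.
At generation 4 (Tove, Trygve, Eirik) there are 3 shares of (1/24)/3 = 1/72 each.
Living: Tove, Trygve, and Eirik — each takes 1/72.

Brynja 1/24; Eirik 1/72; Gudrun 1/24; Ingeborg 1/6; Liv 1/24; Magnus 1/3; Solveig 1/6; Tove 1/72; Trygve 1/72; Ylva 1/6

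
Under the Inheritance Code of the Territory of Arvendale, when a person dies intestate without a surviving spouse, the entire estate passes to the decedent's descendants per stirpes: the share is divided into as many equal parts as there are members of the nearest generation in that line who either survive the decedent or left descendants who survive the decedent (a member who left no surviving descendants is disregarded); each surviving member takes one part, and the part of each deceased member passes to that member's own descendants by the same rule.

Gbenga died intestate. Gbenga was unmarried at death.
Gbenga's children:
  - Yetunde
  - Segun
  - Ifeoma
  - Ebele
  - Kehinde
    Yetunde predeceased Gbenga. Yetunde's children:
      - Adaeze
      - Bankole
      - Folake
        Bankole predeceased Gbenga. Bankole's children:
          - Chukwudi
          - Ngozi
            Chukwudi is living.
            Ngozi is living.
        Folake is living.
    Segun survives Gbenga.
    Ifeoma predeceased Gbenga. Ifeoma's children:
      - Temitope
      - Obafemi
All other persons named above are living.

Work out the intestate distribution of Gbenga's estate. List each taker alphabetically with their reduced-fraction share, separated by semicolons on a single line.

There is no surviving spouse, so the entire estate passes to Gbenga's descendants per stirpes.
The estate is divided into 5 equal shares of 1/5 among Yetunde, Segun, Ifeoma, Ebele, Kehinde.
Yetunde predeceased; the 1/5 allotted to Yetunde's branch passes to Yetunde's issue by representation.
The 1/5 is divided into 3 equal shares of 1/15 among Adaeze, Bankole, Folake.
Adaeze is living and takes 1/15.
Bankole predeceased; the 1/15 allotted to Bankole's branch passes to Bankole's issue by representation.
The 1/15 is divided into 2 equal shares of 1/30 among Chukwudi, Ngozi.
Chukwudi is living and takes 1/30.
Ngozi is living and takes 1/30.
Folake is living and takes 1/15.
Segun is living and takes 1/5.
Ifeoma predeceased; the 1/5 allotted to Ifeoma's branch passes to Ifeoma's issue by representation.
The 1/5 is divided into 2 equal shares of 1/10 among Temitope, Obafemi.
Temitope is living and takes 1/10.
Obafemi is living and takes 1/10.
Ebele is living and takes 1/5.
Kehinde is living and takes 1/5.

Adaeze 1/15; Chukwudi 1/30; Ebele 1/5; Folake 1/15; Kehinde 1/5; Ngozi 1/30; Obafemi 1/10; Segun 1/5; Temitope 1/10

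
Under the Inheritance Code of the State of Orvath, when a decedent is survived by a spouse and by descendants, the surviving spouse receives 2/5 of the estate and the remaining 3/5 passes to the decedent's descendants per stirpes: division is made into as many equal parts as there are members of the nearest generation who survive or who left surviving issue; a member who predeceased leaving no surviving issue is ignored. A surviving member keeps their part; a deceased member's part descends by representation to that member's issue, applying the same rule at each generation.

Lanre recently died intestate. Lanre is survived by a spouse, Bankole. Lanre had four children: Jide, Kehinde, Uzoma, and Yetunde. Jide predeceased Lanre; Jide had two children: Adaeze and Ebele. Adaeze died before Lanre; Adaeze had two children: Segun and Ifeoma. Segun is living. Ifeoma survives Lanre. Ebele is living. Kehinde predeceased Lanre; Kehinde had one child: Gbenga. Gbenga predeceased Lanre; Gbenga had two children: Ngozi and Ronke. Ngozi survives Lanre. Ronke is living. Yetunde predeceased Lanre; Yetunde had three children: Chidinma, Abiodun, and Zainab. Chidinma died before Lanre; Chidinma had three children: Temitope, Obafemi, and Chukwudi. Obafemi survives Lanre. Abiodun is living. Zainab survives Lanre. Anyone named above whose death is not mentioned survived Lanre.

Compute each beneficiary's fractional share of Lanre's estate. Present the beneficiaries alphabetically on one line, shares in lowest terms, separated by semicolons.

Abiodun 1/20; Bankole 2/5; Chukwudi 1/60; Ebele 3/40; Ifeoma 3/80; Ngozi 3/40; Obafemi 1/60; Ronke 3/40; Segun 3/80; Temitope 1/60; Uzoma 3/20; Zainab 1/20

Bankole, as surviving spouse, takes 2/5.
The remaining 3/5 passes to Lanre's descendants per stirpes.
The 3/5 is divided into 4 equal shares of 3/20 among Jide, Kehinde, Uzoma, Yetunde.
Jide predeceased; the 3/20 allotted to Jide's branch passes to Jide's issue by representation.
The 3/20 is divided into 2 equal shares of 3/40 among Adaeze, Ebele.
Adaeze predeceased; the 3/40 allotted to Adaeze's branch passes to Adaeze's issue by representation.
The 3/40 is divided into 2 equal shares of 3/80 among Segun, Ifeoma.
Segun is living and takes 3/80.
Ifeoma is living and takes 3/80.
Ebele is living and takes 3/40.
Kehinde predeceased; the 3/20 allotted to Kehinde's branch passes to Kehinde's issue by representation.
Gbenga's line is the sole branch at this level, so the full 3/20 passes to Gbenga's issue by representation.
The 3/20 is divided into 2 equal shares of 3/40 among Ngozi, Ronke.
Ngozi is living and takes 3/40.
Ronke is living and takes 3/40.
Uzoma is living and takes 3/20.
Yetunde predeceased; the 3/20 allotted to Yetunde's branch passes to Yetunde's issue by representation.
The 3/20 is divided into 3 equal shares of 1/20 among Chidinma, Abiodun, Zainab.
Chidinma predeceased; the 1/20 allotted to Chidinma's branch passes to Chidinma's issue by representation.
The 1/20 is divided into 3 equal shares of 1/60 among Temitope, Obafemi, Chukwudi.
Temitope is living and takes 1/60.
Obafemi is living and takes 1/60.
Chukwudi is living and takes 1/60.
Abiodun is living and takes 1/20.
Zainab is living and takes 1/20.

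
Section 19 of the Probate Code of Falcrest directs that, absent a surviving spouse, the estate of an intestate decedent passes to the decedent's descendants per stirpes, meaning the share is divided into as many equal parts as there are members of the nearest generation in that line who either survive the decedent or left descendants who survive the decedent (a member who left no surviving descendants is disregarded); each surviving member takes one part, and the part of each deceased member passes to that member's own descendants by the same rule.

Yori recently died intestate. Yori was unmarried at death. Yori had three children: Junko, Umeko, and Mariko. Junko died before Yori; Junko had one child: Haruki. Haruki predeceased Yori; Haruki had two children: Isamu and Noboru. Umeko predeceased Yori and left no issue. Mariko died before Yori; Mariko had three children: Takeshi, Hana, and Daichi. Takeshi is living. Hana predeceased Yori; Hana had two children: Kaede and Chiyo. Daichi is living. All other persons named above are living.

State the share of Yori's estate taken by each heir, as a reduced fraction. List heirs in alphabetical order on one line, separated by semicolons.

Chiyo 1/12; Daichi 1/6; Isamu 1/4; Kaede 1/12; Noboru 1/4; Takeshi 1/6

There is no surviving spouse, so the entire estate passes to Yori's descendants per stirpes.
Umeko left no surviving issue, so that branch lapses and is disregarded.
The estate is divided into 2 equal shares of 1/2 among Junko, Mariko.
Junko predeceased; the 1/2 allotted to Junko's branch passes to Junko's issue by representation.
Haruki's line is the sole branch at this level, so the full 1/2 passes to Haruki's issue by representation.
The 1/2 is divided into 2 equal shares of 1/4 among Isamu, Noboru.
Isamu is living and takes 1/4.
Noboru is living and takes 1/4.
Mariko predeceased; the 1/2 allotted to Mariko's branch passes to Mariko's issue by representation.
The 1/2 is divided into 3 equal shares of 1/6 among Takeshi, Hana, Daichi.
Takeshi is living and takes 1/6.
Hana predeceased; the 1/6 allotted to Hana's branch passes to Hana's issue by representation.
The 1/6 is divided into 2 equal shares of 1/12 among Kaede, Chiyo.
Kaede is living and takes 1/12.
Chiyo is living and takes 1/12.
Daichi is living and takes 1/6.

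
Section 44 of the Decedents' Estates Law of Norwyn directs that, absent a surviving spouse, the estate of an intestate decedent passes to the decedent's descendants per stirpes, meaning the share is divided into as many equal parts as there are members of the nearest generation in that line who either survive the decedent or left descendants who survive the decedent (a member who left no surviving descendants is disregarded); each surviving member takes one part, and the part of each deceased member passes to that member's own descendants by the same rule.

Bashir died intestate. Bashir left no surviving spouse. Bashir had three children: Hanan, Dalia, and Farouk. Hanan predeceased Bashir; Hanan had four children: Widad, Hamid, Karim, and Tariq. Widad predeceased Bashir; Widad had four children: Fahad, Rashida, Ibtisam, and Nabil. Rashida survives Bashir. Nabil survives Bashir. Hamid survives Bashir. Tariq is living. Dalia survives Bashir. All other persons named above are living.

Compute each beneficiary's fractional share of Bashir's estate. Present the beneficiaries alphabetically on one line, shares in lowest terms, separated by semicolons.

Dalia 1/3; Fahad 1/48; Farouk 1/3; Hamid 1/12; Ibtisam 1/48; Karim 1/12; Nabil 1/48; Rashida 1/48; Tariq 1/12

There is no surviving spouse, so the entire estate passes to Bashir's descendants per stirpes.
The estate is divided into 3 equal shares of 1/3 among Hanan, Dalia, Farouk.
Hanan predeceased; the 1/3 allotted to Hanan's branch passes to Hanan's issue by representation.
The 1/3 is divided into 4 equal shares of 1/12 among Widad, Hamid, Karim, Tariq.
Widad predeceased; the 1/12 allotted to Widad's branch passes to Widad's issue by representation.
The 1/12 is divided into 4 equal shares of 1/48 among Fahad, Rashida, Ibtisam, Nabil.
Fahad is living and takes 1/48.
Rashida is living and takes 1/48.
Ibtisam is living and takes 1/48.
Nabil is living and takes 1/48.
Hamid is living and takes 1/12.
Karim is living and takes 1/12.
Tariq is living and takes 1/12.
Dalia is living and takes 1/3.
Farouk is living and takes 1/3.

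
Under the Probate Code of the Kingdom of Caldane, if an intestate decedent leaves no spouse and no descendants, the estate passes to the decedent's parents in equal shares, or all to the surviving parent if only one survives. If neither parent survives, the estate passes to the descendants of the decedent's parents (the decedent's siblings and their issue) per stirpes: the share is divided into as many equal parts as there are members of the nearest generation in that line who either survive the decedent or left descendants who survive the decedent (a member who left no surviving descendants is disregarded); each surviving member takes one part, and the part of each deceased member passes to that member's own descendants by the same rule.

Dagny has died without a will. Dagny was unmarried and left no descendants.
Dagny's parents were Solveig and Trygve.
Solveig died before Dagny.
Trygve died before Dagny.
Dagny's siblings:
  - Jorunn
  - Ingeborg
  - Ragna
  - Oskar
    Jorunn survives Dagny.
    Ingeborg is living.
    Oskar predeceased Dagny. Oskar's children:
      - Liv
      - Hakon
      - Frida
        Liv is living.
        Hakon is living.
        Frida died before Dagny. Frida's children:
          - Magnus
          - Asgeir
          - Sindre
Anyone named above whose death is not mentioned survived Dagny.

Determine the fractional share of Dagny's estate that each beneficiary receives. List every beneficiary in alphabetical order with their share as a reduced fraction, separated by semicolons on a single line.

Asgeir 1/36; Hakon 1/12; Ingeborg 1/4; Jorunn 1/4; Liv 1/12; Magnus 1/36; Ragna 1/4; Sindre 1/36

Neither parent survives and there are no descendants, so the estate passes to Dagny's siblings and their issue per stirpes.
The estate is divided into 4 equal shares of 1/4 among Jorunn, Ingeborg, Ragna, Oskar.
Jorunn is living and takes 1/4.
Ingeborg is living and takes 1/4.
Ragna is living and takes 1/4.
Oskar predeceased; the 1/4 allotted to Oskar's branch passes to Oskar's issue by representation.
The 1/4 is divided into 3 equal shares of 1/12 among Liv, Hakon, Frida.
Liv is living and takes 1/12.
Hakon is living and takes 1/12.
Frida predeceased; the 1/12 allotted to Frida's branch passes to Frida's issue by representation.
The 1/12 is divided into 3 equal shares of 1/36 among Magnus, Asgeir, Sindre.
Magnus is living and takes 1/36.
Asgeir is living and takes 1/36.
Sindre is living and takes 1/36.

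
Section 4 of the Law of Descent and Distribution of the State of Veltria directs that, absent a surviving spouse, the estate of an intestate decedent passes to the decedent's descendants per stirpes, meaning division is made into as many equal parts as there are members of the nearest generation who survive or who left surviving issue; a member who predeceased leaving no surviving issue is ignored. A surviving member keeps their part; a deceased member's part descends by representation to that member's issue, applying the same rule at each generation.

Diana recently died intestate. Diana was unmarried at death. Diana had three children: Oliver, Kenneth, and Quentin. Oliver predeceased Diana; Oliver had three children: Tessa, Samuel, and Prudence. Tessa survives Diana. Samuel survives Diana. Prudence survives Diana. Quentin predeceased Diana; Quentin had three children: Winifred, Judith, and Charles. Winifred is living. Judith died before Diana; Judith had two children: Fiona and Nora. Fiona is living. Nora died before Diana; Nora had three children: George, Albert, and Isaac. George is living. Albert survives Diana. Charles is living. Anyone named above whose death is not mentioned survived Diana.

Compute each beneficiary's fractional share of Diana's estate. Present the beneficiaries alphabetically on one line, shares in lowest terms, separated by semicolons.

There is no surviving spouse, so the entire estate passes to Diana's descendants per stirpes.
The estate is divided into 3 equal shares of 1/3 among Oliver, Kenneth, Quentin.
Oliver predeceased; the 1/3 allotted to Oliver's branch passes to Oliver's issue by representation.
The 1/3 is divided into 3 equal shares of 1/9 among Tessa, Samuel, Prudence.
Tessa is living and takes 1/9.
Samuel is living and takes 1/9.
Prudence is living and takes 1/9.
Kenneth is living and takes 1/3.
Quentin predeceased; the 1/3 allotted to Quentin's branch passes to Quentin's issue by representation.
The 1/3 is divided into 3 equal shares of 1/9 among Winifred, Judith, Charles.
Winifred is living and takes 1/9.
Judith predeceased; the 1/9 allotted to Judith's branch passes to Judith's issue by representation.
The 1/9 is divided into 2 equal shares of 1/18 among Fiona, Nora.
Fiona is living and takes 1/18.
Nora predeceased; the 1/18 allotted to Nora's branch passes to Nora's issue by representation.
The 1/18 is divided into 3 equal shares of 1/54 among George, Albert, Isaac.
George is living and takes 1/54.
Albert is living and takes 1/54.
Isaac is living and takes 1/54.
Charles is living and takes 1/9.

Albert 1/54; Charles 1/9; Fiona 1/18; George 1/54; Isaac 1/54; Kenneth 1/3; Prudence 1/9; Samuel 1/9; Tessa 1/9; Winifred 1/9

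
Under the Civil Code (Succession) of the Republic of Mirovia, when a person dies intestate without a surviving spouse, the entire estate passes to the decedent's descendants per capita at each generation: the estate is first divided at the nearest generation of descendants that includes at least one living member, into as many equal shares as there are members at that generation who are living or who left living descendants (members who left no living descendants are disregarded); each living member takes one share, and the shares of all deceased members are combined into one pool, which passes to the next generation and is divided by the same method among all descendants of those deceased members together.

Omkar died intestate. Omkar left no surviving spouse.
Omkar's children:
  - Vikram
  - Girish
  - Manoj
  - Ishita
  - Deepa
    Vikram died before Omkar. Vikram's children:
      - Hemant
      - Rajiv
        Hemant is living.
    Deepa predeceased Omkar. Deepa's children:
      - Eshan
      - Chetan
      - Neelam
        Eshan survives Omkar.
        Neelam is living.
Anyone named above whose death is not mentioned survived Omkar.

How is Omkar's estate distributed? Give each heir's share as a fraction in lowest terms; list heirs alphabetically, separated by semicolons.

There is no surviving spouse, so the entire estate passes to Omkar's descendants per capita at each generation.
At generation 1 (Vikram, Girish, Manoj, Ishita, Deepa) there are 5 shares of (1)/5 = 1/5 each.
Living: Girish, Manoj, and Ishita — each takes 1/5.
Deceased: Vikram and Deepa. Their combined 2/5 is pooled and carried to generation 2.
At generation 2 (Hemant, Rajiv, Eshan, Chetan, Neelam) there are 5 shares of (2/5)/5 = 2/25 each.
Living: Hemant, Rajiv, Eshan, Chetan, and Neelam — each takes 2/25.

Chetan 2/25; Eshan 2/25; Girish 1/5; Hemant 2/25; Ishita 1/5; Manoj 1/5; Neelam 2/25; Rajiv 2/25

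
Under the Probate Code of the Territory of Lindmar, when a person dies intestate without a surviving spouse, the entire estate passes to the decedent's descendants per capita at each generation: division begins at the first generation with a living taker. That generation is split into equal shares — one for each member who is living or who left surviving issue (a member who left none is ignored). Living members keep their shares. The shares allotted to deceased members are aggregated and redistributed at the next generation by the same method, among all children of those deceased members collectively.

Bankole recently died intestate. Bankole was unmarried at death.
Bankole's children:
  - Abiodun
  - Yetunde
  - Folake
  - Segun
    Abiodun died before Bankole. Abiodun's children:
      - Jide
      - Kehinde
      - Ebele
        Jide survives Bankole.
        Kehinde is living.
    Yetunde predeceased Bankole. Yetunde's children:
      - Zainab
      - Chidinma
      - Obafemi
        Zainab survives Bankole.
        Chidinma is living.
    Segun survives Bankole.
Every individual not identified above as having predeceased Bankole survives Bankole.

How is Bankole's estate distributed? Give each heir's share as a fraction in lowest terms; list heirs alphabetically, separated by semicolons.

There is no surviving spouse, so the entire estate passes to Bankole's descendants per capita at each generation.
At generation 1 (Abiodun, Yetunde, Folake, Segun) there are 4 shares of (1)/4 = 1/4 each.
Living: Folake and Segun — each takes 1/4.
Deceased: Abiodun and Yetunde. Their combined 1/2 is pooled and carried to generation 2.
At generation 2 (Jide, Kehinde, Ebele, Zainab, Chidinma, Obafemi) there are 6 shares of (1/2)/6 = 1/12 each.
Living: Jide, Kehinde, Ebele, Zainab, Chidinma, and Obafemi — each takes 1/12.

Chidinma 1/12; Ebele 1/12; Folake 1/4; Jide 1/12; Kehinde 1/12; Obafemi 1/12; Segun 1/4; Zainab 1/12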